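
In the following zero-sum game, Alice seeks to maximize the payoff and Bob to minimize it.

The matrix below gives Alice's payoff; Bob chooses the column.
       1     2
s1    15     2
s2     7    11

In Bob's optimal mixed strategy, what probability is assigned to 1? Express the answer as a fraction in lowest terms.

Row minima are 2 and 7, so Alice's maximin is 7; column maxima are 15 and 11, so Bob's minimax is 11. These differ, so the equilibrium is in mixed strategies.
Let Bob play 1 with probability q. Alice is indifferent when 15q + 2(1−q) = 7q + 11(1−q), giving q = 9/17.

9/17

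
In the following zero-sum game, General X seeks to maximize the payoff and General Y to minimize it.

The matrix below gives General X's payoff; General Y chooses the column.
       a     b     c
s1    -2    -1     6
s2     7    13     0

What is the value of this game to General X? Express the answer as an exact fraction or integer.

Column b is strictly dominated by a for General Y (it gives General X more in every row).
The remaining 2×2 game on (s1, s2) × (a, c) has no saddle point. Let General X play s1 with probability p; indifference gives −2p + 7(1−p) = 6p, so p = 7/15.
Similarly General Y's optimal q on a is 2/5, and the value is -2·(2/5) + (6)·(3/5) = 14/5.

14/5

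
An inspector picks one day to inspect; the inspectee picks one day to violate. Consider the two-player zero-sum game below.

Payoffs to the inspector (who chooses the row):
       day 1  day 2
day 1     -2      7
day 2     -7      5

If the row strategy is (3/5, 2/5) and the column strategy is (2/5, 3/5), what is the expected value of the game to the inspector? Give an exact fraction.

Against (2/5, 3/5), each row's expected payoff is day 1: 17/5; day 2: 1/5.
Taking the (3/5, 2/5)-weighted average: (3/5)·(17/5) + (2/5)·(1/5) = 53/25.

53/25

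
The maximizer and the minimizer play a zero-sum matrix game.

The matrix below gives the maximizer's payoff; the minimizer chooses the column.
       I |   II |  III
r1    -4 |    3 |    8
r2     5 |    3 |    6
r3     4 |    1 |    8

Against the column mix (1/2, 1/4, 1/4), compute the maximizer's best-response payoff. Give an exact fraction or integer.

19/4

r1: (-4)·(1/2) + (3)·(1/4) + (8)·(1/4) = 3/4.
r2: (5)·(1/2) + (3)·(1/4) + (6)·(1/4) = 19/4.
r3: (4)·(1/2) + (1)·(1/4) + (8)·(1/4) = 17/4.
The best pure response is r2 with expected payoff 19/4.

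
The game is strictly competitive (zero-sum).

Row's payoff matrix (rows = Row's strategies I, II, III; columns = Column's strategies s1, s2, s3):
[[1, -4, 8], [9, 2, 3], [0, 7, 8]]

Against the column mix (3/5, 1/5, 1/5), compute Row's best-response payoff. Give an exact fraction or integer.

I: (1)·(3/5) + (-4)·(1/5) + (8)·(1/5) = 7/5.
II: (9)·(3/5) + (2)·(1/5) + (3)·(1/5) = 32/5.
III: (0)·(3/5) + (7)·(1/5) + (8)·(1/5) = 3.
The best pure response is II with expected payoff 32/5.

32/5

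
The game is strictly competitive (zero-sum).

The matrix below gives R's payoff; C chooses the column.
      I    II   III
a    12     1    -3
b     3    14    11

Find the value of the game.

Column II is strictly dominated by III for C (it gives R more in every row).
The remaining 2×2 game on (a, b) × (I, III) has no saddle point. Let R play a with probability p; indifference gives 12p + 3(1−p) = −3p + 11(1−p), so p = 8/23.
Similarly C's optimal q on I is 14/23, and the value is 12·(14/23) + (-3)·(9/23) = 141/23.

141/23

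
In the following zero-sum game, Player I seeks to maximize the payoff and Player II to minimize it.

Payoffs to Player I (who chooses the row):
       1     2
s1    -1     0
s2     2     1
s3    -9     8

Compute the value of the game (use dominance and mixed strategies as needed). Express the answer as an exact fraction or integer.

25/18

Row s1 is strictly dominated by row s2, so Player I never plays it.
The remaining 2×2 game on (s2, s3) × (1, 2) has no saddle point. Let Player I play s2 with probability p; indifference gives 2p − 9(1−p) = p + 8(1−p), so p = 17/18.
Similarly Player II's optimal q on 1 is 7/18, and the value is 2·(7/18) + (1)·(11/18) = 25/18.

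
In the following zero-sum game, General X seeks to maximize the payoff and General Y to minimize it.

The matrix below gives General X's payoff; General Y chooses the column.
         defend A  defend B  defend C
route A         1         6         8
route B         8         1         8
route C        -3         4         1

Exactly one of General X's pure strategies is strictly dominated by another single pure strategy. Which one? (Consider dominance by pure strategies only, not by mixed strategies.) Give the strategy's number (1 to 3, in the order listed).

3

Compare route C with route A: 1 > -3, 6 > 4, 8 > 1.
So route A strictly dominates route C for General X; route C is strictly dominated.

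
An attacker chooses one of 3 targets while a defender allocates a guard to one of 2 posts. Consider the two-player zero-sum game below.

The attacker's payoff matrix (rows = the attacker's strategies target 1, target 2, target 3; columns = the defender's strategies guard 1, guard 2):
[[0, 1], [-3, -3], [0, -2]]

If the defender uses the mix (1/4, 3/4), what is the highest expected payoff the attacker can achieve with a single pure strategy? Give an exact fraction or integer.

target 1: (0)·(1/4) + (1)·(3/4) = 3/4.
target 2: (-3)·(1/4) + (-3)·(3/4) = -3.
target 3: (0)·(1/4) + (-2)·(3/4) = -3/2.
The best pure response is target 1 with expected payoff 3/4.

3/4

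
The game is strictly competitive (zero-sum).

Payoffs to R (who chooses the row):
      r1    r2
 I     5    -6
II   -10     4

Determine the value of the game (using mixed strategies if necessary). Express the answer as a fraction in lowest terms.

-8/5

Row minima are -6 and -10, so R's maximin is -6; column maxima are 5 and 4, so C's minimax is 4. These differ, so the equilibrium is in mixed strategies.
Let R play I with probability p. C is indifferent when 5p − 10(1−p) = −6p + 4(1−p), giving p = 14/25.
Let C play r1 with probability q. R is indifferent when 5q − 6(1−q) = −10q + 4(1−q), giving q = 2/5.
The value is 5·(2/5) + (-6)·(3/5) = -8/5.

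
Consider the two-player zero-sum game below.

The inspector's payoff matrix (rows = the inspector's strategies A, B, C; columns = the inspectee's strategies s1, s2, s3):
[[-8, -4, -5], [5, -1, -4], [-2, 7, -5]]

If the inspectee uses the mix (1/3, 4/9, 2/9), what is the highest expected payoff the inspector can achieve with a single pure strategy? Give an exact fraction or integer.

4/3

A: (-8)·(1/3) + (-4)·(4/9) + (-5)·(2/9) = -50/9.
B: (5)·(1/3) + (-1)·(4/9) + (-4)·(2/9) = 1/3.
C: (-2)·(1/3) + (7)·(4/9) + (-5)·(2/9) = 4/3.
The best pure response is C with expected payoff 4/3.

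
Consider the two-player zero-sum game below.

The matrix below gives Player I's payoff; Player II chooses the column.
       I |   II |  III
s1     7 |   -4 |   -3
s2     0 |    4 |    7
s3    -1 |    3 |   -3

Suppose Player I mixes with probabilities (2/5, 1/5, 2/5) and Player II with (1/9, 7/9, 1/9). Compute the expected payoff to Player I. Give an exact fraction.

7/15

Against (1/9, 7/9, 1/9), each row's expected payoff is s1: -8/3; s2: 35/9; s3: 17/9.
Taking the (2/5, 1/5, 2/5)-weighted average: (2/5)·(-8/3) + (1/5)·(35/9) + (2/5)·(17/9) = 7/15.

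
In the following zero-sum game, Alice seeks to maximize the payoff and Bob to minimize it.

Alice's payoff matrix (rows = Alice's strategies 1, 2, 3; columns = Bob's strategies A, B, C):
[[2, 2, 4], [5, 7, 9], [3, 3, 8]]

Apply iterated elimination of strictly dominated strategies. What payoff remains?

5

Column C is strictly dominated by A for Bob (2<4, 5<9, 3<8); eliminate C.
Row 1 is strictly dominated by row 2 (5>2, 7>2); eliminate 1.
Row 3 is strictly dominated by row 2 (5>3, 7>3); eliminate 3.
Column B is strictly dominated by A for Bob (5<7); eliminate B.
Only (2, A) remains, with payoff 5.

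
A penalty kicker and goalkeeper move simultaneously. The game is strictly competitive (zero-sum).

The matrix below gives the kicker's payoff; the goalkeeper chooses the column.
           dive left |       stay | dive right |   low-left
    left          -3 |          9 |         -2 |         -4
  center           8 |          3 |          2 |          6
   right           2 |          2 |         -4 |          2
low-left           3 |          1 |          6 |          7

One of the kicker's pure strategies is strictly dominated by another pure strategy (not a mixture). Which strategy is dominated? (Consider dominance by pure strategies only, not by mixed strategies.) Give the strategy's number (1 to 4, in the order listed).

3

Compare right with center: 8 > 2, 3 > 2, 2 > -4, 6 > 2.
So center strictly dominates right for the kicker; right is strictly dominated.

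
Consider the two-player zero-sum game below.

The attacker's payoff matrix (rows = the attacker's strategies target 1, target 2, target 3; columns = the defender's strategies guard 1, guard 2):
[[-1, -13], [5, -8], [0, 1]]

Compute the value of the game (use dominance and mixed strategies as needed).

5/14

Row target 1 is strictly dominated by row target 2, so the attacker never plays it.
The remaining 2×2 game on (target 2, target 3) × (guard 1, guard 2) has no saddle point. Let the attacker play target 2 with probability p; indifference gives 5p = −8p + (1−p), so p = 1/14.
Similarly the defender's optimal q on guard 1 is 9/14, and the value is 5·(9/14) + (-8)·(5/14) = 5/14.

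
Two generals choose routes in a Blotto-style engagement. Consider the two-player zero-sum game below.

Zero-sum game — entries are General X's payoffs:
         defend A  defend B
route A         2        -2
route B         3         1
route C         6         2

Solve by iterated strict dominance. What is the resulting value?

2

Row route A is strictly dominated by row route B (3>2, 1>-2); eliminate route A.
Column defend A is strictly dominated by defend B for General Y (1<3, 2<6); eliminate defend A.
Row route B is strictly dominated by row route C (2>1); eliminate route B.
Only (route C, defend B) remains, with payoff 2.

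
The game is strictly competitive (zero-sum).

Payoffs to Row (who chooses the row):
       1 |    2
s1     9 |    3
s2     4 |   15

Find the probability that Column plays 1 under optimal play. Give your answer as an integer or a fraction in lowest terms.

12/17

Row minima are 3 and 4, so Row's maximin is 4; column maxima are 9 and 15, so Column's minimax is 9. These differ, so the equilibrium is in mixed strategies.
Let Column play 1 with probability q. Row is indifferent when 9q + 3(1−q) = 4q + 15(1−q), giving q = 12/17.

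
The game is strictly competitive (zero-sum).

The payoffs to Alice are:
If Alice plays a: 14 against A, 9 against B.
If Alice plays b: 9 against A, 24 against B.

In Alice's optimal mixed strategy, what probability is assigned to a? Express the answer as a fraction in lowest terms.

Row minima are 9 and 9, so Alice's maximin is 9; column maxima are 14 and 24, so Bob's minimax is 14. These differ, so the equilibrium is in mixed strategies.
Let Alice play a with probability p. Bob is indifferent when 14p + 9(1−p) = 9p + 24(1−p), giving p = 3/4.

3/4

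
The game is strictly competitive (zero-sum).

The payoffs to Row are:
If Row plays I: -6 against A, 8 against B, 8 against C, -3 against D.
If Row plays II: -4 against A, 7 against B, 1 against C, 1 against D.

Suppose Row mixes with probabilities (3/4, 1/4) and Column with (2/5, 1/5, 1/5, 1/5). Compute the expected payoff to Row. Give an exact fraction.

1/5

Against (2/5, 1/5, 1/5, 1/5), each row's expected payoff is I: 1/5; II: 1/5.
Taking the (3/4, 1/4)-weighted average: (3/4)·(1/5) + (1/4)·(1/5) = 1/5.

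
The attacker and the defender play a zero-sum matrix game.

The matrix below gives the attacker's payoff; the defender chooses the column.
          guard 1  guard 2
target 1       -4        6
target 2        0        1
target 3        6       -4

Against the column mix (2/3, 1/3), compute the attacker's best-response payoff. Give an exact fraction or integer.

target 1: (-4)·(2/3) + (6)·(1/3) = -2/3.
target 2: (0)·(2/3) + (1)·(1/3) = 1/3.
target 3: (6)·(2/3) + (-4)·(1/3) = 8/3.
The best pure response is target 3 with expected payoff 8/3.

8/3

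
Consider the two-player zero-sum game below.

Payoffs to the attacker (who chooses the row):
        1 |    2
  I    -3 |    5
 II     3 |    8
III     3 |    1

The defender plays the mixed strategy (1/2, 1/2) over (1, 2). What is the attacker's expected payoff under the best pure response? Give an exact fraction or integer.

11/2

I: (-3)·(1/2) + (5)·(1/2) = 1.
II: (3)·(1/2) + (8)·(1/2) = 11/2.
III: (3)·(1/2) + (1)·(1/2) = 2.
The best pure response is II with expected payoff 11/2.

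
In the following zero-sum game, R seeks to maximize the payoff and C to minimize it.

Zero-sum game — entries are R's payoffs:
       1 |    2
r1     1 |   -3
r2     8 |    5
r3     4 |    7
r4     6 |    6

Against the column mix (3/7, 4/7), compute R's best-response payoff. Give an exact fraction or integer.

r1: (1)·(3/7) + (-3)·(4/7) = -9/7.
r2: (8)·(3/7) + (5)·(4/7) = 44/7.
r3: (4)·(3/7) + (7)·(4/7) = 40/7.
r4: (6)·(3/7) + (6)·(4/7) = 6.
The best pure response is r2 with expected payoff 44/7.

44/7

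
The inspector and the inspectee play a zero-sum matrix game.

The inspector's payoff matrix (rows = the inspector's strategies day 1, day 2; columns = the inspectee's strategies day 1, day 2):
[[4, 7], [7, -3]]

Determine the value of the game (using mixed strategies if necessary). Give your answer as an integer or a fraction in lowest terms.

61/13

Row minima are 4 and -3, so the inspector's maximin is 4; column maxima are 7 and 7, so the inspectee's minimax is 7. These differ, so the equilibrium is in mixed strategies.
Let the inspector play day 1 with probability p. The inspectee is indifferent when 4p + 7(1−p) = 7p − 3(1−p), giving p = 10/13.
Let the inspectee play day 1 with probability q. The inspector is indifferent when 4q + 7(1−q) = 7q − 3(1−q), giving q = 10/13.
The value is 4·(10/13) + (7)·(3/13) = 61/13.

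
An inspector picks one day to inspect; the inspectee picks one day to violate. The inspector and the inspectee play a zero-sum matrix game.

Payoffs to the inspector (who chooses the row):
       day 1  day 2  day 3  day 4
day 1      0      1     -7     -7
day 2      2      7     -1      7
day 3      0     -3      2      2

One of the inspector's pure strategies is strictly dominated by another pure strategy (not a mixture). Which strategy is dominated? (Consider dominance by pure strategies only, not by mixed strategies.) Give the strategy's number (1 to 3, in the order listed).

Compare day 1 with day 2: 2 > 0, 7 > 1, -1 > -7, 7 > -7.
So day 2 strictly dominates day 1 for the inspector; day 1 is strictly dominated.

1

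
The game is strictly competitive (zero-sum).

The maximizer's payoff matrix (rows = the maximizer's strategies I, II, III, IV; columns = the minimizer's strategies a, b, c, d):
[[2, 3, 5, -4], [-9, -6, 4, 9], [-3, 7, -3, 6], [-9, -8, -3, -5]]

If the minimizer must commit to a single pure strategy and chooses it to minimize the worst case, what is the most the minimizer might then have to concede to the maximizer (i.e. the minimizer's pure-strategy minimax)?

The worst case (largest entry) in each column is a: 2, b: 7, c: 5, d: 9.
The best (smallest) of these is 2.

2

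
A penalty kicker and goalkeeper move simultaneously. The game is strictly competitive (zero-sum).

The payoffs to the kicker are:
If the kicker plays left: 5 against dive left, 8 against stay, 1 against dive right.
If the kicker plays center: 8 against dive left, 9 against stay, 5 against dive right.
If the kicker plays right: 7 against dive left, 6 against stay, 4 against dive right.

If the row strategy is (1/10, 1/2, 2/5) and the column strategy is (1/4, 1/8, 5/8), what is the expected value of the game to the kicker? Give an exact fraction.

Against (1/4, 1/8, 5/8), each row's expected payoff is left: 23/8; center: 25/4; right: 5.
Taking the (1/10, 1/2, 2/5)-weighted average: (1/10)·(23/8) + (1/2)·(25/4) + (2/5)·(5) = 433/80.

433/80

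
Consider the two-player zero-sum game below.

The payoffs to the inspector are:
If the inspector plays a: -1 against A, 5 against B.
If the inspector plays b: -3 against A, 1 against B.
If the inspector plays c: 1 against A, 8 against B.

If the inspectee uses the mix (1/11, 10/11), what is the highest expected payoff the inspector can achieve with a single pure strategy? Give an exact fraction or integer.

a: (-1)·(1/11) + (5)·(10/11) = 49/11.
b: (-3)·(1/11) + (1)·(10/11) = 7/11.
c: (1)·(1/11) + (8)·(10/11) = 81/11.
The best pure response is c with expected payoff 81/11.

81/11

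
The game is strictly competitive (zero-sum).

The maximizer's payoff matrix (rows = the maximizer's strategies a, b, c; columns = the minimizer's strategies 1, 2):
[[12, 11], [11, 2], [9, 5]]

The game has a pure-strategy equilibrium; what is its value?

Row minima: 11, 2, 5 → the maximizer's maximin is 11.
Column maxima: 12, 11 → the minimizer's minimax is 11.
They coincide at (a, 2), so the value is 11.

11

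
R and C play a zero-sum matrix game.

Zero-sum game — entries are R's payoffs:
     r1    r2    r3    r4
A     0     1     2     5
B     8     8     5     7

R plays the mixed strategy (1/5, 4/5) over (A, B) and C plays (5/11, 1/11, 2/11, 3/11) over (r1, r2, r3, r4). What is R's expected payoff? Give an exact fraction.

336/55

Against (5/11, 1/11, 2/11, 3/11), each row's expected payoff is A: 20/11; B: 79/11.
Taking the (1/5, 4/5)-weighted average: (1/5)·(20/11) + (4/5)·(79/11) = 336/55.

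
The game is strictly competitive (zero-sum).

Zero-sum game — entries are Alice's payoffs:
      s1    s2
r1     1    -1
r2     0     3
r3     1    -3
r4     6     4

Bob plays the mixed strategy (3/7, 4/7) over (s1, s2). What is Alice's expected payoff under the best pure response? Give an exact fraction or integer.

r1: (1)·(3/7) + (-1)·(4/7) = -1/7.
r2: (0)·(3/7) + (3)·(4/7) = 12/7.
r3: (1)·(3/7) + (-3)·(4/7) = -9/7.
r4: (6)·(3/7) + (4)·(4/7) = 34/7.
The best pure response is r4 with expected payoff 34/7.

34/7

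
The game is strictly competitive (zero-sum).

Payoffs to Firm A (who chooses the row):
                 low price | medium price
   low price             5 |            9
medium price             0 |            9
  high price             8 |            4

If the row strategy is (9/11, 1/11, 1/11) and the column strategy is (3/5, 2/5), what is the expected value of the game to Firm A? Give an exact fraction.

Against (3/5, 2/5), each row's expected payoff is low price: 33/5; medium price: 18/5; high price: 32/5.
Taking the (9/11, 1/11, 1/11)-weighted average: (9/11)·(33/5) + (1/11)·(18/5) + (1/11)·(32/5) = 347/55.

347/55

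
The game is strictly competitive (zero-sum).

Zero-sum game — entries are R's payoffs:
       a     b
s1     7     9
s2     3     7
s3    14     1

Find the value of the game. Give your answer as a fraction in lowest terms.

119/15

Row s2 is strictly dominated by row s1, so R never plays it.
The remaining 2×2 game on (s1, s3) × (a, b) has no saddle point. Let R play s1 with probability p; indifference gives 7p + 14(1−p) = 9p + (1−p), so p = 13/15.
Similarly C's optimal q on a is 8/15, and the value is 7·(8/15) + (9)·(7/15) = 119/15.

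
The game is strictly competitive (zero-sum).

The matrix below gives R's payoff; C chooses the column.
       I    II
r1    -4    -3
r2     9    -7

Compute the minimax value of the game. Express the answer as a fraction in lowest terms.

-55/17

Row minima are -4 and -7, so R's maximin is -4; column maxima are 9 and -3, so C's minimax is -3. These differ, so the equilibrium is in mixed strategies.
Let R play r1 with probability p. C is indifferent when −4p + 9(1−p) = −3p − 7(1−p), giving p = 16/17.
Let C play I with probability q. R is indifferent when −4q − 3(1−q) = 9q − 7(1−q), giving q = 4/17.
The value is -4·(4/17) + (-3)·(13/17) = -55/17.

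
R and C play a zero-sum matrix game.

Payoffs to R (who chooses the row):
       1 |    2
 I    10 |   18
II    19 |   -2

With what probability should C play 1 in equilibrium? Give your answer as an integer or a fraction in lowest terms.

20/29

Row minima are 10 and -2, so R's maximin is 10; column maxima are 19 and 18, so C's minimax is 18. These differ, so the equilibrium is in mixed strategies.
Let C play 1 with probability q. R is indifferent when 10q + 18(1−q) = 19q − 2(1−q), giving q = 20/29.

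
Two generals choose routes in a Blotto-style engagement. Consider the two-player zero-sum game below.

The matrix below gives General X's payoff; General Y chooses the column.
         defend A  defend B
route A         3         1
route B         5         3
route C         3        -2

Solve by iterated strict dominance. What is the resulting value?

Row route C is strictly dominated by row route B (5>3, 3>-2); eliminate route C.
Row route A is strictly dominated by row route B (5>3, 3>1); eliminate route A.
Column defend A is strictly dominated by defend B for General Y (3<5); eliminate defend A.
Only (route B, defend B) remains, with payoff 3.

3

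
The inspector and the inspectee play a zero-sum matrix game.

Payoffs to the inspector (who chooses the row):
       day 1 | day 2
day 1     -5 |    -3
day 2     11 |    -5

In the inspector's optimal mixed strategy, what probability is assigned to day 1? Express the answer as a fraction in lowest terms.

Row minima are -5 and -5, so the inspector's maximin is -5; column maxima are 11 and -3, so the inspectee's minimax is -3. These differ, so the equilibrium is in mixed strategies.
Let the inspector play day 1 with probability p. The inspectee is indifferent when −5p + 11(1−p) = −3p − 5(1−p), giving p = 8/9.

8/9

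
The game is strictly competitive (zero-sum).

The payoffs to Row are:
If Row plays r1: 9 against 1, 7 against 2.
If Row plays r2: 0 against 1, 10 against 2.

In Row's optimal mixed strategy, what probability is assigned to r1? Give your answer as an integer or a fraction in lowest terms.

Row minima are 7 and 0, so Row's maximin is 7; column maxima are 9 and 10, so Column's minimax is 9. These differ, so the equilibrium is in mixed strategies.
Let Row play r1 with probability p. Column is indifferent when 9p = 7p + 10(1−p), giving p = 5/6.

5/6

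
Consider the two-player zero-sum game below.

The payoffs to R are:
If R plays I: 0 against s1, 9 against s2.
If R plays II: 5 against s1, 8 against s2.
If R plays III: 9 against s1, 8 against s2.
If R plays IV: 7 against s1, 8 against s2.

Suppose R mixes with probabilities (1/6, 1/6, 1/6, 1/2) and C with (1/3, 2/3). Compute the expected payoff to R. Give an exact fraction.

133/18

Against (1/3, 2/3), each row's expected payoff is I: 6; II: 7; III: 25/3; IV: 23/3.
Taking the (1/6, 1/6, 1/6, 1/2)-weighted average: (1/6)·(6) + (1/6)·(7) + (1/6)·(25/3) + (1/2)·(23/3) = 133/18.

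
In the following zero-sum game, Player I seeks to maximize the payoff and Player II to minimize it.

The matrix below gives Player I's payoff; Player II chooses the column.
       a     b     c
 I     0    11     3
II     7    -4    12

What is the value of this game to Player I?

Column c is strictly dominated by a for Player II (it gives Player I more in every row).
The remaining 2×2 game on (I, II) × (a, b) has no saddle point. Let Player I play I with probability p; indifference gives 7(1−p) = 11p − 4(1−p), so p = 1/2.
Similarly Player II's optimal q on a is 15/22, and the value is 0·(15/22) + (11)·(7/22) = 7/2.

7/2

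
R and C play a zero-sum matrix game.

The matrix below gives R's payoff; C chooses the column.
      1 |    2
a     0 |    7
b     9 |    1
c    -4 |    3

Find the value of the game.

21/5

Row c is strictly dominated by row a, so R never plays it.
The remaining 2×2 game on (a, b) × (1, 2) has no saddle point. Let R play a with probability p; indifference gives 9(1−p) = 7p + (1−p), so p = 8/15.
Similarly C's optimal q on 1 is 2/5, and the value is 0·(2/5) + (7)·(3/5) = 21/5.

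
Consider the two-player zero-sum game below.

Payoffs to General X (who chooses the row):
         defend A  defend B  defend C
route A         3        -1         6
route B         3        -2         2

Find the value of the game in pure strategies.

-1

Row minima: -1, -2 → General X's maximin is -1.
Column maxima: 3, -1, 6 → General Y's minimax is -1.
They coincide at (route A, defend B), so the value is -1.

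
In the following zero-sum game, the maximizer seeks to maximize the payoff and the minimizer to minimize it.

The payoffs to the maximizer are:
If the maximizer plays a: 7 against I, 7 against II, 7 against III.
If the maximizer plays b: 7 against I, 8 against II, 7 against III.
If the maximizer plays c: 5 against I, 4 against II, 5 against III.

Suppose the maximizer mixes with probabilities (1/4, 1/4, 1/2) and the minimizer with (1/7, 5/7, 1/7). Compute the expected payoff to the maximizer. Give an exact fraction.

Against (1/7, 5/7, 1/7), each row's expected payoff is a: 7; b: 54/7; c: 30/7.
Taking the (1/4, 1/4, 1/2)-weighted average: (1/4)·(7) + (1/4)·(54/7) + (1/2)·(30/7) = 163/28.

163/28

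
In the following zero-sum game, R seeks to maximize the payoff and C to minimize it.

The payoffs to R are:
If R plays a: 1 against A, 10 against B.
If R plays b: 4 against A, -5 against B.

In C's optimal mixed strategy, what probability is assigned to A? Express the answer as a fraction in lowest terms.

5/6

Row minima are 1 and -5, so R's maximin is 1; column maxima are 4 and 10, so C's minimax is 4. These differ, so the equilibrium is in mixed strategies.
Let C play A with probability q. R is indifferent when q + 10(1−q) = 4q − 5(1−q), giving q = 5/6.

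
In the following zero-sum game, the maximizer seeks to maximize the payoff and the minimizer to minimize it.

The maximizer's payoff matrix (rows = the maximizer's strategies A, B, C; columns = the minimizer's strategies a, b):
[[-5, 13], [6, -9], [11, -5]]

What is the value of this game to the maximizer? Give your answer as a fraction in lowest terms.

59/17

Row B is strictly dominated by row C, so the maximizer never plays it.
The remaining 2×2 game on (A, C) × (a, b) has no saddle point. Let the maximizer play A with probability p; indifference gives −5p + 11(1−p) = 13p − 5(1−p), so p = 8/17.
Similarly the minimizer's optimal q on a is 9/17, and the value is -5·(9/17) + (13)·(8/17) = 59/17.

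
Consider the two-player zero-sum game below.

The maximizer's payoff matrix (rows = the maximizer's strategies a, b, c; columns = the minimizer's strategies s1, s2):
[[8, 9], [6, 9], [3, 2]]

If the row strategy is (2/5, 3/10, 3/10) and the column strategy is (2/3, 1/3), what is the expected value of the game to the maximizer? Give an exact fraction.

187/30

Against (2/3, 1/3), each row's expected payoff is a: 25/3; b: 7; c: 8/3.
Taking the (2/5, 3/10, 3/10)-weighted average: (2/5)·(25/3) + (3/10)·(7) + (3/10)·(8/3) = 187/30.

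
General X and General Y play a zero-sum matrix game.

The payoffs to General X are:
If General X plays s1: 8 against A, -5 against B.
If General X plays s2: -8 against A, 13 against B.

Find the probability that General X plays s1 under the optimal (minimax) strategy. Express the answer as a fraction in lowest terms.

21/34

Row minima are -5 and -8, so General X's maximin is -5; column maxima are 8 and 13, so General Y's minimax is 8. These differ, so the equilibrium is in mixed strategies.
Let General X play s1 with probability p. General Y is indifferent when 8p − 8(1−p) = −5p + 13(1−p), giving p = 21/34.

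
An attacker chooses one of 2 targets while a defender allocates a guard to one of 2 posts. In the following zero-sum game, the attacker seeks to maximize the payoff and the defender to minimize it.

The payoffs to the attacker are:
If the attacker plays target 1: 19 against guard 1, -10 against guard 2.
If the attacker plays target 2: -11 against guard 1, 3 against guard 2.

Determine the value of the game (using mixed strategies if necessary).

Row minima are -10 and -11, so the attacker's maximin is -10; column maxima are 19 and 3, so the defender's minimax is 3. These differ, so the equilibrium is in mixed strategies.
Let the attacker play target 1 with probability p. The defender is indifferent when 19p − 11(1−p) = −10p + 3(1−p), giving p = 14/43.
Let the defender play guard 1 with probability q. The attacker is indifferent when 19q − 10(1−q) = −11q + 3(1−q), giving q = 13/43.
The value is 19·(13/43) + (-10)·(30/43) = -53/43.

-53/43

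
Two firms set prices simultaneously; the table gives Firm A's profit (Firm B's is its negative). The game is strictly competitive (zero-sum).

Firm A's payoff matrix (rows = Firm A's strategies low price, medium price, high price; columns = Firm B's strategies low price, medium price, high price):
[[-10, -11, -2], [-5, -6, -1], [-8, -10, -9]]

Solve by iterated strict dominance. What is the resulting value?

-6

Column high price is strictly dominated by medium price for Firm B (-11<-2, -6<-1, -10<-9); eliminate high price.
Column low price is strictly dominated by medium price for Firm B (-11<-10, -6<-5, -10<-8); eliminate low price.
Row low price is strictly dominated by row medium price (-6>-11); eliminate low price.
Row high price is strictly dominated by row medium price (-6>-10); eliminate high price.
Only (medium price, medium price) remains, with payoff -6.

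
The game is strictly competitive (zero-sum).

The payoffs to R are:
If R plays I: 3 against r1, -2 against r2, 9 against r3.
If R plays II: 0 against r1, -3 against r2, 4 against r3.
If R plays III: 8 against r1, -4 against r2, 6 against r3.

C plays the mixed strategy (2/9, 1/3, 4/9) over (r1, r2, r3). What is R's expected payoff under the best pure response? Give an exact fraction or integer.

4

I: (3)·(2/9) + (-2)·(1/3) + (9)·(4/9) = 4.
II: (0)·(2/9) + (-3)·(1/3) + (4)·(4/9) = 7/9.
III: (8)·(2/9) + (-4)·(1/3) + (6)·(4/9) = 28/9.
The best pure response is I with expected payoff 4.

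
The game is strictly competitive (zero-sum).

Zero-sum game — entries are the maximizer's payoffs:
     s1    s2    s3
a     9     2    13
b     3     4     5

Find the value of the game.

Column s3 is strictly dominated by s1 for the minimizer (it gives the maximizer more in every row).
The remaining 2×2 game on (a, b) × (s1, s2) has no saddle point. Let the maximizer play a with probability p; indifference gives 9p + 3(1−p) = 2p + 4(1−p), so p = 1/8.
Similarly the minimizer's optimal q on s1 is 1/4, and the value is 9·(1/4) + (2)·(3/4) = 15/4.

15/4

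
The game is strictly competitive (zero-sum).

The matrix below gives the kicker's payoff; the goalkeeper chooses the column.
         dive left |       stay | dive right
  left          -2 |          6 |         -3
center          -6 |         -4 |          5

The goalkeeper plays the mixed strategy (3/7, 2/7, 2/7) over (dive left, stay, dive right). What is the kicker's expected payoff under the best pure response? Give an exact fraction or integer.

0

left: (-2)·(3/7) + (6)·(2/7) + (-3)·(2/7) = 0.
center: (-6)·(3/7) + (-4)·(2/7) + (5)·(2/7) = -16/7.
The best pure response is left with expected payoff 0.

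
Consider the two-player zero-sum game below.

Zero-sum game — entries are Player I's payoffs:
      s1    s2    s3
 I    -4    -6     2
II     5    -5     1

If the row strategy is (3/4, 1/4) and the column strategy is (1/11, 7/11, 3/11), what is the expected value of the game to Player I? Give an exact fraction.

Against (1/11, 7/11, 3/11), each row's expected payoff is I: -40/11; II: -27/11.
Taking the (3/4, 1/4)-weighted average: (3/4)·(-40/11) + (1/4)·(-27/11) = -147/44.

-147/44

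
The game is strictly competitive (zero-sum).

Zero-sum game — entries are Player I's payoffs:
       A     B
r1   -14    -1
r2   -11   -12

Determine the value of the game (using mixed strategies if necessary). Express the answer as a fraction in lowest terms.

Row minima are -14 and -12, so Player I's maximin is -12; column maxima are -11 and -1, so Player II's minimax is -11. These differ, so the equilibrium is in mixed strategies.
Let Player I play r1 with probability p. Player II is indifferent when −14p − 11(1−p) = −p − 12(1−p), giving p = 1/14.
Let Player II play A with probability q. Player I is indifferent when −14q − (1−q) = −11q − 12(1−q), giving q = 11/14.
The value is -14·(11/14) + (-1)·(3/14) = -157/14.

-157/14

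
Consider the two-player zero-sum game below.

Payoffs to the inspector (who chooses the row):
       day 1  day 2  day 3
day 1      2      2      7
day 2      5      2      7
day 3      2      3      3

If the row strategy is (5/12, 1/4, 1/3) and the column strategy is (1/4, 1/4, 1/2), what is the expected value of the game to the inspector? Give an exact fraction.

Against (1/4, 1/4, 1/2), each row's expected payoff is day 1: 9/2; day 2: 21/4; day 3: 11/4.
Taking the (5/12, 1/4, 1/3)-weighted average: (5/12)·(9/2) + (1/4)·(21/4) + (1/3)·(11/4) = 197/48.

197/48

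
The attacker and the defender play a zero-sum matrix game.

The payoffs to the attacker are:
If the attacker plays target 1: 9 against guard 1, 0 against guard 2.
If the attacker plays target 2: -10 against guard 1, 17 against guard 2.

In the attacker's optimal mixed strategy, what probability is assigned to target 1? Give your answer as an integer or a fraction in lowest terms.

Row minima are 0 and -10, so the attacker's maximin is 0; column maxima are 9 and 17, so the defender's minimax is 9. These differ, so the equilibrium is in mixed strategies.
Let the attacker play target 1 with probability p. The defender is indifferent when 9p − 10(1−p) = 17(1−p), giving p = 3/4.

3/4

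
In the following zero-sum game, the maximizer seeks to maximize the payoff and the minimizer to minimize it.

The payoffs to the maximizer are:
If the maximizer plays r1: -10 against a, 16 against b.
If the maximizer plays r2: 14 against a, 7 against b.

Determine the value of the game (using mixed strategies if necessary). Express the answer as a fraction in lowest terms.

98/11

Row minima are -10 and 7, so the maximizer's maximin is 7; column maxima are 14 and 16, so the minimizer's minimax is 14. These differ, so the equilibrium is in mixed strategies.
Let the maximizer play r1 with probability p. The minimizer is indifferent when −10p + 14(1−p) = 16p + 7(1−p), giving p = 7/33.
Let the minimizer play a with probability q. The maximizer is indifferent when −10q + 16(1−q) = 14q + 7(1−q), giving q = 3/11.
The value is -10·(3/11) + (16)·(8/11) = 98/11.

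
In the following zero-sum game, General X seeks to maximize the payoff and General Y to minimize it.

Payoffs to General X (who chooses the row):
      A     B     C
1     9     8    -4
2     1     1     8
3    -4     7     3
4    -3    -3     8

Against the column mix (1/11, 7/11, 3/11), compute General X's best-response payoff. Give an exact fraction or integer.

1: (9)·(1/11) + (8)·(7/11) + (-4)·(3/11) = 53/11.
2: (1)·(1/11) + (1)·(7/11) + (8)·(3/11) = 32/11.
3: (-4)·(1/11) + (7)·(7/11) + (3)·(3/11) = 54/11.
4: (-3)·(1/11) + (-3)·(7/11) + (8)·(3/11) = 0.
The best pure response is 3 with expected payoff 54/11.

54/11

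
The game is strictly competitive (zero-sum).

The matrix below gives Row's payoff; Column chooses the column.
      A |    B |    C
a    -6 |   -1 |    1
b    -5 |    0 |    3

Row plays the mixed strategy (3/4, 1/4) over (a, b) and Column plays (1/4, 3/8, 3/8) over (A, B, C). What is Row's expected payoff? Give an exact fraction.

Against (1/4, 3/8, 3/8), each row's expected payoff is a: -3/2; b: -1/8.
Taking the (3/4, 1/4)-weighted average: (3/4)·(-3/2) + (1/4)·(-1/8) = -37/32.

-37/32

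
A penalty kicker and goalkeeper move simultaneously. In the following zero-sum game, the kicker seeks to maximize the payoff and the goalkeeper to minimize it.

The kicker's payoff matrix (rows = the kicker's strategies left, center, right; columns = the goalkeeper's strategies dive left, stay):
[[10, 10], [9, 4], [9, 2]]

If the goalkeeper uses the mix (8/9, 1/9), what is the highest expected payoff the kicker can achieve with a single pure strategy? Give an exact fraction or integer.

left: (10)·(8/9) + (10)·(1/9) = 10.
center: (9)·(8/9) + (4)·(1/9) = 76/9.
right: (9)·(8/9) + (2)·(1/9) = 74/9.
The best pure response is left with expected payoff 10.

10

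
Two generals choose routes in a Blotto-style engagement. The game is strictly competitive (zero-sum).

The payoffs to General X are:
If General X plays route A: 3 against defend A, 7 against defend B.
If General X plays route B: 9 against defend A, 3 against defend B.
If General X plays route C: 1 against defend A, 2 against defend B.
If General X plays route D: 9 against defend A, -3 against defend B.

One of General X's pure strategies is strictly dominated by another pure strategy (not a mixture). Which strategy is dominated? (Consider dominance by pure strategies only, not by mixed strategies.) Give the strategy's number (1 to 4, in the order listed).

Compare route C with route A: 3 > 1, 7 > 2.
So route A strictly dominates route C for General X; route C is strictly dominated.

3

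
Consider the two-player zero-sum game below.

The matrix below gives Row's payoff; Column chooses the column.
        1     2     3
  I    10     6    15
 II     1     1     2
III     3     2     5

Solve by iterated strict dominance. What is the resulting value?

Row II is strictly dominated by row I (10>1, 6>1, 15>2); eliminate II.
Row III is strictly dominated by row I (10>3, 6>2, 15>5); eliminate III.
Column 1 is strictly dominated by 2 for Column (6<10); eliminate 1.
Column 3 is strictly dominated by 2 for Column (6<15); eliminate 3.
Only (I, 2) remains, with payoff 6.

6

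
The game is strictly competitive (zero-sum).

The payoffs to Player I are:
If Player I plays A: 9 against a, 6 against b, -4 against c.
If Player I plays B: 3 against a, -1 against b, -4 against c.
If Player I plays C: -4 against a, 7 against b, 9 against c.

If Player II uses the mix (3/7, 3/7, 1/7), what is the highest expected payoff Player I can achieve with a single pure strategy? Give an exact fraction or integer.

A: (9)·(3/7) + (6)·(3/7) + (-4)·(1/7) = 41/7.
B: (3)·(3/7) + (-1)·(3/7) + (-4)·(1/7) = 2/7.
C: (-4)·(3/7) + (7)·(3/7) + (9)·(1/7) = 18/7.
The best pure response is A with expected payoff 41/7.

41/7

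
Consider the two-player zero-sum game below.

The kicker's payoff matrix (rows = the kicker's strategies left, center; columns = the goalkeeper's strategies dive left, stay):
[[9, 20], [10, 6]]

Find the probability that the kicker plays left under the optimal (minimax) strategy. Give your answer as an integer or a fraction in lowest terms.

Row minima are 9 and 6, so the kicker's maximin is 9; column maxima are 10 and 20, so the goalkeeper's minimax is 10. These differ, so the equilibrium is in mixed strategies.
Let the kicker play left with probability p. The goalkeeper is indifferent when 9p + 10(1−p) = 20p + 6(1−p), giving p = 4/15.

4/15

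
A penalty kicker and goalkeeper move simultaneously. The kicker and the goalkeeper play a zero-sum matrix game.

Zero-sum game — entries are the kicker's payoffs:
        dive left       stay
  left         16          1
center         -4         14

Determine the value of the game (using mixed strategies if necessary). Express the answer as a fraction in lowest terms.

Row minima are 1 and -4, so the kicker's maximin is 1; column maxima are 16 and 14, so the goalkeeper's minimax is 14. These differ, so the equilibrium is in mixed strategies.
Let the kicker play left with probability p. The goalkeeper is indifferent when 16p − 4(1−p) = p + 14(1−p), giving p = 6/11.
Let the goalkeeper play dive left with probability q. The kicker is indifferent when 16q + (1−q) = −4q + 14(1−q), giving q = 13/33.
The value is 16·(13/33) + (1)·(20/33) = 76/11.

76/11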